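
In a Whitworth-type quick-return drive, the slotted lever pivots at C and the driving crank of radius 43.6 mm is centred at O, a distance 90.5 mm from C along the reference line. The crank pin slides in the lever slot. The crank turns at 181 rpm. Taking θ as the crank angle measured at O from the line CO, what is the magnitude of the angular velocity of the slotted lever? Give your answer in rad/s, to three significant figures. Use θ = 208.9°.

9.25

ω = 18.95 rad/s (from 181 rpm).
Crank pin A relative to C: A = (d + r cosθ, r sinθ); lever angle φ = atan2(r sinθ, d + r cosθ).
Differentiating tanφ: φ̇ = rω(d cosθ + r)/(d² + r² + 2dr cosθ).
d² + r² + 2dr cosθ = |CA|² = 0.00318239 m²;  d cosθ + r = -0.03563 m.
|ω_lever| = |0.0436·18.95·-0.03563| / 0.00318239 = 9.2523 rad/s.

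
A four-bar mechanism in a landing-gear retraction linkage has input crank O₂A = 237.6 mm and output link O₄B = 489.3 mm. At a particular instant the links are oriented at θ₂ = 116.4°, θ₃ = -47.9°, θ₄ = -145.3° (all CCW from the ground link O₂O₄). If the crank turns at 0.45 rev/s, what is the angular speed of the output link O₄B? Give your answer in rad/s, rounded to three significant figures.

0.375

ω₂ = 2.827 rad/s (from 0.45 rev/s).
Differentiating the loop-closure r₂e^{iθ₂}+r₃e^{iθ₃}=r₁+r₄e^{iθ₄} gives r₂ω₂e^{iθ₂}+r₃ω₃e^{iθ₃}=r₄ω₄e^{iθ₄}.
Eliminating the other unknown: ω₄ = r₂ω₂ sin(θ₂−θ₃) / [r₄ sin(θ₄−θ₃)].
Numerator sine = +0.27060; denominator sine = -0.99167.
Result = 0.2376·2.827·(+0.27060) / (0.4893·(-0.99167)) = -0.37465 rad/s; magnitude 0.37465 rad/s.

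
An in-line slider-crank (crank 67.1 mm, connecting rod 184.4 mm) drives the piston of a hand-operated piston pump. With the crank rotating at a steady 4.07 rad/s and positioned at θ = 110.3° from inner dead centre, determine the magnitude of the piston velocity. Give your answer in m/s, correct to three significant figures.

ω = 4.07 rad/s
For an in-line slider-crank, x = r cosθ + √(L² − r² sin²θ), so v = −rω sinθ·[1 + r cosθ/√(L² − r² sin²θ)].
With r = 0.0671 m, L = 0.1844 m, θ = 110.3°: √(L² − r² sin²θ) = 0.17333 m.
v = −0.0671·4.07·0.93789·[1 + 0.0671·-0.34694/0.17333] = -0.22173 m/s.
|v| = 0.22173 m/s.

0.222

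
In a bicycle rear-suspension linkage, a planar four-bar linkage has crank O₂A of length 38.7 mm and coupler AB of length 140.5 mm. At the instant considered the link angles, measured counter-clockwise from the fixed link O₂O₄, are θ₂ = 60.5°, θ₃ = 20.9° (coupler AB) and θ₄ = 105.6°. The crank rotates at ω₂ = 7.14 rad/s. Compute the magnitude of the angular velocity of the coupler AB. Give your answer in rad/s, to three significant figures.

ω₂ = 7.14 rad/s
Differentiating the loop-closure r₂e^{iθ₂}+r₃e^{iθ₃}=r₁+r₄e^{iθ₄} gives r₂ω₂e^{iθ₂}+r₃ω₃e^{iθ₃}=r₄ω₄e^{iθ₄}.
Eliminating the other unknown: ω₃ = r₂ω₂ sin(θ₄−θ₂) / [r₃ sin(θ₃−θ₄)].
Numerator sine = +0.70834; denominator sine = -0.99572.
Result = 0.0387·7.14·(+0.70834) / (0.1405·(-0.99572)) = -1.3991 rad/s; magnitude 1.3991 rad/s.

1.40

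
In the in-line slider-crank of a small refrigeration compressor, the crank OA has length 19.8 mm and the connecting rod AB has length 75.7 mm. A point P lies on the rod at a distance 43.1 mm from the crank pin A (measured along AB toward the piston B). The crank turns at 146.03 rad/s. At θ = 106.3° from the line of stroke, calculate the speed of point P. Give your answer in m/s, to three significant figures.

ω = 146 rad/s.  Crank-pin speed |V_A| = rω = 2.8914 m/s, perpendicular to OA.
Rod angle: sinφ = −(r/L) sinθ ⇒ φ = -14.539°; ω_rod = −rω cosθ/√(L²−r²sin²θ) = +11.075 rad/s.
V_P = V_A + ω_rod × AP, with AP = 0.0431 m along the rod.
Components: V_Px = −rω sinθ − a·ω_rod·sinφ = -2.6553 m/s;  V_Py = rω cosθ + a·ω_rod·cosφ = -0.34948 m/s.
|V_P| = √(V_Px² + V_Py²) = 2.6782 m/s.

2.68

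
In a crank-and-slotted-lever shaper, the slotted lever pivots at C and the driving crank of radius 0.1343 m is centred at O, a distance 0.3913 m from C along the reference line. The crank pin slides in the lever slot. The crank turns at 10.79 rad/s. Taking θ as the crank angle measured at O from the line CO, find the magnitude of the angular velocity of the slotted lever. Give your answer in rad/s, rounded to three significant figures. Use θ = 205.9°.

4.12

ω = 10.79 rad/s
Crank pin A relative to C: A = (d + r cosθ, r sinθ); lever angle φ = atan2(r sinθ, d + r cosθ).
Differentiating tanφ: φ̇ = rω(d cosθ + r)/(d² + r² + 2dr cosθ).
d² + r² + 2dr cosθ = |CA|² = 0.0766058 m²;  d cosθ + r = -0.2177 m.
|ω_lever| = |0.1343·10.79·-0.2177| / 0.0766058 = 4.118 rad/s.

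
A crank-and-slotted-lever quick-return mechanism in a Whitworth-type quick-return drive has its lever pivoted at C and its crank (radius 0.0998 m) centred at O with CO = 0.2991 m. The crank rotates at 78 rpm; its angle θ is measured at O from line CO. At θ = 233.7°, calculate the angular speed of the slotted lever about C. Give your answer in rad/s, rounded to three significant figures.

ω = 8.168 rad/s (from 78 rpm).
Crank pin A relative to C: A = (d + r cosθ, r sinθ); lever angle φ = atan2(r sinθ, d + r cosθ).
Differentiating tanφ: φ̇ = rω(d cosθ + r)/(d² + r² + 2dr cosθ).
d² + r² + 2dr cosθ = |CA|² = 0.0640775 m²;  d cosθ + r = -0.077271 m.
|ω_lever| = |0.0998·8.168·-0.077271| / 0.0640775 = 0.98303 rad/s.

0.983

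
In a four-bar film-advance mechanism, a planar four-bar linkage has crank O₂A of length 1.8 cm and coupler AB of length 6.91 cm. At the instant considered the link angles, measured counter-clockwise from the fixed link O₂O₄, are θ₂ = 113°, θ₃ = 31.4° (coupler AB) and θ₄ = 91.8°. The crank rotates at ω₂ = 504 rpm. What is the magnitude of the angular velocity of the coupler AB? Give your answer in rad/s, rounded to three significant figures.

5.72

ω₂ = 52.78 rad/s (from 504 rpm).
Differentiating the loop-closure r₂e^{iθ₂}+r₃e^{iθ₃}=r₁+r₄e^{iθ₄} gives r₂ω₂e^{iθ₂}+r₃ω₃e^{iθ₃}=r₄ω₄e^{iθ₄}.
Eliminating the other unknown: ω₃ = r₂ω₂ sin(θ₄−θ₂) / [r₃ sin(θ₃−θ₄)].
Numerator sine = -0.36162; denominator sine = -0.86949.
Result = 0.018·52.78·(-0.36162) / (0.0691·(-0.86949)) = +5.718 rad/s; magnitude 5.718 rad/s.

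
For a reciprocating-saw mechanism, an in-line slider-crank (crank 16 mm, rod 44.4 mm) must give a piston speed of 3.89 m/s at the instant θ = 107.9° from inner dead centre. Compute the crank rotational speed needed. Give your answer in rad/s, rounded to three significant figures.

290

For an in-line slider-crank, |v_piston| = rω|sinθ|·[1 + r cosθ/√(L² − r² sin²θ)].
With r = 0.016 m, L = 0.0444 m, θ = 107.9°: the bracketed kinematic factor |dx/dθ| = 0.01343 m.
ω = v/|dx/dθ| = 3.89/0.01343 = 289.64 rad/s.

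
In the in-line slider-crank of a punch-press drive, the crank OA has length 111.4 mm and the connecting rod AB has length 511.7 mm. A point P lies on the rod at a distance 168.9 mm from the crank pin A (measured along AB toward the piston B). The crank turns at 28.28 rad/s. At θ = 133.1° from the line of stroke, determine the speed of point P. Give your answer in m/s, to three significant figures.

2.62

ω = 28.28 rad/s.  Crank-pin speed |V_A| = rω = 3.1504 m/s, perpendicular to OA.
Rod angle: sinφ = −(r/L) sinθ ⇒ φ = -9.147°; ω_rod = −rω cosθ/√(L²−r²sin²θ) = +4.2609 rad/s.
V_P = V_A + ω_rod × AP, with AP = 0.1689 m along the rod.
Components: V_Px = −rω sinθ − a·ω_rod·sinφ = -2.1859 m/s;  V_Py = rω cosθ + a·ω_rod·cosφ = -1.4421 m/s.
|V_P| = √(V_Px² + V_Py²) = 2.6187 m/s.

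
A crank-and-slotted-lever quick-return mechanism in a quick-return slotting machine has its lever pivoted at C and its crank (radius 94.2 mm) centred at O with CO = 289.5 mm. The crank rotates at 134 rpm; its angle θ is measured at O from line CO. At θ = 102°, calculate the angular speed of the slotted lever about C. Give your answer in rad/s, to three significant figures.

ω = 14.03 rad/s (from 134 rpm).
Crank pin A relative to C: A = (d + r cosθ, r sinθ); lever angle φ = atan2(r sinθ, d + r cosθ).
Differentiating tanφ: φ̇ = rω(d cosθ + r)/(d² + r² + 2dr cosθ).
d² + r² + 2dr cosθ = |CA|² = 0.081344 m²;  d cosθ + r = +0.03401 m.
|ω_lever| = |0.0942·14.03·+0.03401| / 0.081344 = 0.55266 rad/s.

0.553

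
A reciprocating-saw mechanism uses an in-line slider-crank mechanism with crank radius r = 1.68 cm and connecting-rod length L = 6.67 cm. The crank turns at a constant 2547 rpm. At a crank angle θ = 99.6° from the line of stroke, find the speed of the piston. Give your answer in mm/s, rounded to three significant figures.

ω = 2π·2547/60 = 266.7 rad/s
For an in-line slider-crank, x = r cosθ + √(L² − r² sin²θ), so v = −rω sinθ·[1 + r cosθ/√(L² − r² sin²θ)].
With r = 0.0168 m, L = 0.0667 m, θ = 99.6°: √(L² − r² sin²θ) = 0.06461 m.
v = −0.0168·266.7·0.98600·[1 + 0.0168·-0.16677/0.06461] = -4.2266 m/s.
|v| = 4.2266 m/s = 4226.6 mm/s.

4230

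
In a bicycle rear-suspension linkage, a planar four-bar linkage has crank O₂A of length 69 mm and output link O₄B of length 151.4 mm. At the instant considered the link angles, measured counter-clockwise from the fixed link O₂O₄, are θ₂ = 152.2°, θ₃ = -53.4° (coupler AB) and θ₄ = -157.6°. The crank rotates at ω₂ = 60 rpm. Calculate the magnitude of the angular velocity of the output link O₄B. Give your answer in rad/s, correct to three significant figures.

1.28

ω₂ = 6.283 rad/s (from 60 rpm).
Differentiating the loop-closure r₂e^{iθ₂}+r₃e^{iθ₃}=r₁+r₄e^{iθ₄} gives r₂ω₂e^{iθ₂}+r₃ω₃e^{iθ₃}=r₄ω₄e^{iθ₄}.
Eliminating the other unknown: ω₄ = r₂ω₂ sin(θ₂−θ₃) / [r₄ sin(θ₄−θ₃)].
Numerator sine = -0.43209; denominator sine = -0.96945.
Result = 0.069·6.283·(-0.43209) / (0.1514·(-0.96945)) = +1.2763 rad/s; magnitude 1.2763 rad/s.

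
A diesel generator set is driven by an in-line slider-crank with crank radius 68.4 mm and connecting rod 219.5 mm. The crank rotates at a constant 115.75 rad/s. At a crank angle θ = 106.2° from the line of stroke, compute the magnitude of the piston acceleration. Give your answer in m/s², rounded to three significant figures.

ω = 115.8 rad/s
x(θ) = r cosθ + √(L² − r² sin²θ); with ω constant, a = ω²·d²x/dθ².
d²x/dθ² = −r cosθ − r²(cos2θ)/√u − r⁴ sin²2θ/(4u^{3/2}),  u = L² − r² sin²θ = 0.0438659 m².
Substituting r = 0.0684 m, L = 0.2195 m, θ = 106.2°: d²x/dθ² = +0.037773 m.
a = ω²·d²x/dθ² = (115.8)²·(+0.037773) = +506.08 m/s²;  |a| = 506.08 m/s².

506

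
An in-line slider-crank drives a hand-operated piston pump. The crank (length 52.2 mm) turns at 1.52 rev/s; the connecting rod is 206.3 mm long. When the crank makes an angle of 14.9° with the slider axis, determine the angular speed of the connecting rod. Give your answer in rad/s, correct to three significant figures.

2.34

ω = 9.55 rad/s (converted from 1.52 rev/s).
The rod makes angle φ with the slider axis where L sinφ = r sinθ; differentiating, L cosφ·φ̇ = r ω cosθ.
L cosφ = √(L² − r² sin²θ) = 0.20586 m.
|ω_rod| = r ω |cosθ| / √(L² − r² sin²θ) = 0.0522·9.55·0.96638/0.20586 = 2.3402 rad/s.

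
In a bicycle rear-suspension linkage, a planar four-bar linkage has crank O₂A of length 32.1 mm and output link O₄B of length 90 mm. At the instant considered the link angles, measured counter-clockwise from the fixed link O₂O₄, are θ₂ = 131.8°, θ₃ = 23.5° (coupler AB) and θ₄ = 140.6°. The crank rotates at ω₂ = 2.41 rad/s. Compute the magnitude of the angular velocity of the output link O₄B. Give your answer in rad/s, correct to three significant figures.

0.917

ω₂ = 2.41 rad/s
Differentiating the loop-closure r₂e^{iθ₂}+r₃e^{iθ₃}=r₁+r₄e^{iθ₄} gives r₂ω₂e^{iθ₂}+r₃ω₃e^{iθ₃}=r₄ω₄e^{iθ₄}.
Eliminating the other unknown: ω₄ = r₂ω₂ sin(θ₂−θ₃) / [r₄ sin(θ₄−θ₃)].
Numerator sine = +0.94943; denominator sine = +0.89021.
Result = 0.0321·2.41·(+0.94943) / (0.09·(+0.89021)) = +0.91674 rad/s; magnitude 0.91674 rad/s.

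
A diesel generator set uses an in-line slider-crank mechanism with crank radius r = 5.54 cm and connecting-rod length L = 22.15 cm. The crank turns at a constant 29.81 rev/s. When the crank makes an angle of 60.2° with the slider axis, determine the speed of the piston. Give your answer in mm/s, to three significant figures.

ω = 2π·29.8 = 187.3 rad/s
For an in-line slider-crank, x = r cosθ + √(L² − r² sin²θ), so v = −rω sinθ·[1 + r cosθ/√(L² − r² sin²θ)].
With r = 0.0554 m, L = 0.2215 m, θ = 60.2°: √(L² − r² sin²θ) = 0.21622 m.
v = −0.0554·187.3·0.86777·[1 + 0.0554·0.49697/0.21622] = -10.151 m/s.
|v| = 10.151 m/s = 10151 mm/s.

10200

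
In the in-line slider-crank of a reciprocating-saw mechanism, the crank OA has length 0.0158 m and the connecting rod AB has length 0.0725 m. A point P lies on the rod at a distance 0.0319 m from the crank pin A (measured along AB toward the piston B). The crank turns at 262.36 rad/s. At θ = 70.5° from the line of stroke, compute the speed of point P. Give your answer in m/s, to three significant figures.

ω = 262.4 rad/s.  Crank-pin speed |V_A| = rω = 4.1453 m/s, perpendicular to OA.
Rod angle: sinφ = −(r/L) sinθ ⇒ φ = -11.855°; ω_rod = −rω cosθ/√(L²−r²sin²θ) = -19.502 rad/s.
V_P = V_A + ω_rod × AP, with AP = 0.0319 m along the rod.
Components: V_Px = −rω sinθ − a·ω_rod·sinφ = -4.0353 m/s;  V_Py = rω cosθ + a·ω_rod·cosφ = +0.77489 m/s.
|V_P| = √(V_Px² + V_Py²) = 4.109 m/s.

4.11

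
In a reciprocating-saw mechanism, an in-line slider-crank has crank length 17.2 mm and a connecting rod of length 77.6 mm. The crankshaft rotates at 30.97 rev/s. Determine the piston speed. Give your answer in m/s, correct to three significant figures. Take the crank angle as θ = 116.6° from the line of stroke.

2.69

ω = 2π·31 = 194.6 rad/s
For an in-line slider-crank, x = r cosθ + √(L² − r² sin²θ), so v = −rω sinθ·[1 + r cosθ/√(L² − r² sin²θ)].
With r = 0.0172 m, L = 0.0776 m, θ = 116.6°: √(L² − r² sin²θ) = 0.076061 m.
v = −0.0172·194.6·0.89415·[1 + 0.0172·-0.44776/0.076061] = -2.6897 m/s.
|v| = 2.6897 m/s.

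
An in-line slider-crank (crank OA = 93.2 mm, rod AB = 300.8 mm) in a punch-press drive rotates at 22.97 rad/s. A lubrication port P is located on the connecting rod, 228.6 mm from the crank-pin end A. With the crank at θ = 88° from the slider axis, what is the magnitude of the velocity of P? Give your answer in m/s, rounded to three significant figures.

ω = 22.97 rad/s.  Crank-pin speed |V_A| = rω = 2.1408 m/s, perpendicular to OA.
Rod angle: sinφ = −(r/L) sinθ ⇒ φ = -18.038°; ω_rod = −rω cosθ/√(L²−r²sin²θ) = -0.26122 rad/s.
V_P = V_A + ω_rod × AP, with AP = 0.2286 m along the rod.
Components: V_Px = −rω sinθ − a·ω_rod·sinφ = -2.158 m/s;  V_Py = rω cosθ + a·ω_rod·cosφ = +0.017933 m/s.
|V_P| = √(V_Px² + V_Py²) = 2.1581 m/s.

2.16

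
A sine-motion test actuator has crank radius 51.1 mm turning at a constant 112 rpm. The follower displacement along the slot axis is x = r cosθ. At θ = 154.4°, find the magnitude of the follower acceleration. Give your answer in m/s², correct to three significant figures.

ω = 11.73 rad/s (from 112 rpm).
x = r cosθ ⇒ ẍ = −rω² cosθ (ω constant).
|a| = rω²|cosθ| = 0.0511·(11.73)²·|cos 154.4°| = 6.3393 m/s².

6.34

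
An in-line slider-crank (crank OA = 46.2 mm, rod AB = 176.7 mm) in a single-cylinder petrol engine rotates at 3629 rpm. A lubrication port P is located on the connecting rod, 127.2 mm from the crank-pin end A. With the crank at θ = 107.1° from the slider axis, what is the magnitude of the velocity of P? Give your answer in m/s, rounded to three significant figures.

15.9

ω = 380 rad/s.  Crank-pin speed |V_A| = rω = 17.557 m/s, perpendicular to OA.
Rod angle: sinφ = −(r/L) sinθ ⇒ φ = -14.472°; ω_rod = −rω cosθ/√(L²−r²sin²θ) = +30.174 rad/s.
V_P = V_A + ω_rod × AP, with AP = 0.1272 m along the rod.
Components: V_Px = −rω sinθ − a·ω_rod·sinφ = -15.822 m/s;  V_Py = rω cosθ + a·ω_rod·cosφ = -1.4462 m/s.
|V_P| = √(V_Px² + V_Py²) = 15.888 m/s.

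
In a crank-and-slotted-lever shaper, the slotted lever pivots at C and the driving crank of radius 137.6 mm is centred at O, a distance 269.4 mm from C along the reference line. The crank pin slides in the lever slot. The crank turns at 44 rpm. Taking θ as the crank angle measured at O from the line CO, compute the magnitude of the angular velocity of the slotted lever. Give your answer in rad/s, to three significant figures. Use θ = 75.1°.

1.19

ω = 4.608 rad/s (from 44 rpm).
Crank pin A relative to C: A = (d + r cosθ, r sinθ); lever angle φ = atan2(r sinθ, d + r cosθ).
Differentiating tanφ: φ̇ = rω(d cosθ + r)/(d² + r² + 2dr cosθ).
d² + r² + 2dr cosθ = |CA|² = 0.110574 m²;  d cosθ + r = +0.20687 m.
|ω_lever| = |0.1376·4.608·+0.20687| / 0.110574 = 1.1862 rad/s.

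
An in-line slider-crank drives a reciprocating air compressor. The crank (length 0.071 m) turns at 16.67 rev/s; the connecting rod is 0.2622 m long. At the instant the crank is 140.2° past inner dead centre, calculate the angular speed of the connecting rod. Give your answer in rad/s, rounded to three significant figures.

22.1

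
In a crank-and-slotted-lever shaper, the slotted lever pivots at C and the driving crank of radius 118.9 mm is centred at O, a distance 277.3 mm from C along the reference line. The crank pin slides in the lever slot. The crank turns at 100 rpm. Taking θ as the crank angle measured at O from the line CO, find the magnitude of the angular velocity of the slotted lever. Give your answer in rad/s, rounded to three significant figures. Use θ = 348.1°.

3.12

ω = 10.47 rad/s (from 100 rpm).
Crank pin A relative to C: A = (d + r cosθ, r sinθ); lever angle φ = atan2(r sinθ, d + r cosθ).
Differentiating tanφ: φ̇ = rω(d cosθ + r)/(d² + r² + 2dr cosθ).
d² + r² + 2dr cosθ = |CA|² = 0.155557 m²;  d cosθ + r = +0.39024 m.
|ω_lever| = |0.1189·10.47·+0.39024| / 0.155557 = 3.1236 rad/s.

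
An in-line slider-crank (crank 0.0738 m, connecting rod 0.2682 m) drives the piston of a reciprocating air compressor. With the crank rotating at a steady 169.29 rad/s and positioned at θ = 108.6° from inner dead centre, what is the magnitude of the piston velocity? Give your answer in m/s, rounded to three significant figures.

ω = 169.3 rad/s
For an in-line slider-crank, x = r cosθ + √(L² − r² sin²θ), so v = −rω sinθ·[1 + r cosθ/√(L² − r² sin²θ)].
With r = 0.0738 m, L = 0.2682 m, θ = 108.6°: √(L² − r² sin²θ) = 0.25892 m.
v = −0.0738·169.3·0.94777·[1 + 0.0738·-0.31896/0.25892] = -10.765 m/s.
|v| = 10.765 m/s.

10.8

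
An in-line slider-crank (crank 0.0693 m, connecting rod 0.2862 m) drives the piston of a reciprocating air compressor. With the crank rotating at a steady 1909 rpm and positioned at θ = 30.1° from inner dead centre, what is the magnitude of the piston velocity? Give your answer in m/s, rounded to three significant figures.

8.41

ω = 2π·1909/60 = 199.9 rad/s
For an in-line slider-crank, x = r cosθ + √(L² − r² sin²θ), so v = −rω sinθ·[1 + r cosθ/√(L² − r² sin²θ)].
With r = 0.0693 m, L = 0.2862 m, θ = 30.1°: √(L² − r² sin²θ) = 0.28408 m.
v = −0.0693·199.9·0.50151·[1 + 0.0693·0.86515/0.28408] = -8.4141 m/s.
|v| = 8.4141 m/s.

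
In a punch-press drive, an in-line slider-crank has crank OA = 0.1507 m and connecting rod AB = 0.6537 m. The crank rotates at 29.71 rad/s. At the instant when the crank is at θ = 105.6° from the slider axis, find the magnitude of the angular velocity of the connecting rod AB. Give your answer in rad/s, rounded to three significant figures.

ω = 29.71 rad/s
The rod makes angle φ with the slider axis where L sinφ = r sinθ; differentiating, L cosφ·φ̇ = r ω cosθ.
L cosφ = √(L² − r² sin²θ) = 0.63738 m.
|ω_rod| = r ω |cosθ| / √(L² − r² sin²θ) = 0.1507·29.71·0.26892/0.63738 = 1.889 rad/s.

1.89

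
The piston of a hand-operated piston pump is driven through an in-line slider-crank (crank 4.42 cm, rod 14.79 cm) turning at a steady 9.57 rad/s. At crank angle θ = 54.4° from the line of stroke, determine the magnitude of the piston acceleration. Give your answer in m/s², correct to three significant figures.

ω = 9.57 rad/s
x(θ) = r cosθ + √(L² − r² sin²θ); with ω constant, a = ω²·d²x/dθ².
d²x/dθ² = −r cosθ − r²(cos2θ)/√u − r⁴ sin²2θ/(4u^{3/2}),  u = L² − r² sin²θ = 0.0205828 m².
Substituting r = 0.0442 m, L = 0.1479 m, θ = 54.4°: d²x/dθ² = -0.021631 m.
a = ω²·d²x/dθ² = (9.57)²·(-0.021631) = -1.9811 m/s²;  |a| = 1.9811 m/s².

1.98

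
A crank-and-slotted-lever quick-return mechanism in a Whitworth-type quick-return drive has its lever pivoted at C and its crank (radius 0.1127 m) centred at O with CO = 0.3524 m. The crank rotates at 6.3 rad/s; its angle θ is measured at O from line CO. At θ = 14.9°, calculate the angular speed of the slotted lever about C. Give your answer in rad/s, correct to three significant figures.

1.51

ω = 6.3 rad/s
Crank pin A relative to C: A = (d + r cosθ, r sinθ); lever angle φ = atan2(r sinθ, d + r cosθ).
Differentiating tanφ: φ̇ = rω(d cosθ + r)/(d² + r² + 2dr cosθ).
d² + r² + 2dr cosθ = |CA|² = 0.213647 m²;  d cosθ + r = +0.45325 m.
|ω_lever| = |0.1127·6.3·+0.45325| / 0.213647 = 1.5063 rad/s.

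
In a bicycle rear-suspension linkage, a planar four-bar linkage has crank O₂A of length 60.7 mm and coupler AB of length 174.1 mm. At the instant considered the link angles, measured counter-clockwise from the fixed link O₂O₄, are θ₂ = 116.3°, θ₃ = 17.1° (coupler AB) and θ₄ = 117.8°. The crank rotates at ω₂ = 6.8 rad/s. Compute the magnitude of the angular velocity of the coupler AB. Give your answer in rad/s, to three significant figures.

0.0632

ω₂ = 6.8 rad/s
Differentiating the loop-closure r₂e^{iθ₂}+r₃e^{iθ₃}=r₁+r₄e^{iθ₄} gives r₂ω₂e^{iθ₂}+r₃ω₃e^{iθ₃}=r₄ω₄e^{iθ₄}.
Eliminating the other unknown: ω₃ = r₂ω₂ sin(θ₄−θ₂) / [r₃ sin(θ₃−θ₄)].
Numerator sine = +0.02618; denominator sine = -0.98261.
Result = 0.0607·6.8·(+0.02618) / (0.1741·(-0.98261)) = -0.063159 rad/s; magnitude 0.063159 rad/s.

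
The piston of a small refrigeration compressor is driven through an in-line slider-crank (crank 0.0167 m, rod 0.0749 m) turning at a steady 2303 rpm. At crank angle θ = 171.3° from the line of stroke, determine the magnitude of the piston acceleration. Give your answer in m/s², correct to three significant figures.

ω = 2π·2303/60 = 241.2 rad/s
x(θ) = r cosθ + √(L² − r² sin²θ); with ω constant, a = ω²·d²x/dθ².
d²x/dθ² = −r cosθ − r²(cos2θ)/√u − r⁴ sin²2θ/(4u^{3/2}),  u = L² − r² sin²θ = 0.00560363 m².
Substituting r = 0.0167 m, L = 0.0749 m, θ = 171.3°: d²x/dθ² = +0.012949 m.
a = ω²·d²x/dθ² = (241.2)²·(+0.012949) = +753.12 m/s²;  |a| = 753.12 m/s².

753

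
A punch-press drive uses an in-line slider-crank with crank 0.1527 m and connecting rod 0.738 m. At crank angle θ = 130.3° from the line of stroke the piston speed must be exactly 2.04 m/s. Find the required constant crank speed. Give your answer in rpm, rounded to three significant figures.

For an in-line slider-crank, |v_piston| = rω|sinθ|·[1 + r cosθ/√(L² − r² sin²θ)].
With r = 0.1527 m, L = 0.738 m, θ = 130.3°: the bracketed kinematic factor |dx/dθ| = 0.10068 m.
ω = v/|dx/dθ| = 2.04/0.10068 = 20.263 rad/s.
N = 60ω/(2π) = 193.5 rpm.

193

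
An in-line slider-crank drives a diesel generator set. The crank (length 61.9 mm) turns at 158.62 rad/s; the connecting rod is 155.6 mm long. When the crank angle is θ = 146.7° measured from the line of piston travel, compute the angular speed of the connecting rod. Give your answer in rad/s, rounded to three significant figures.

54.0

ω = 158.6 rad/s
The rod makes angle φ with the slider axis where L sinφ = r sinθ; differentiating, L cosφ·φ̇ = r ω cosθ.
L cosφ = √(L² − r² sin²θ) = 0.15184 m.
|ω_rod| = r ω |cosθ| / √(L² − r² sin²θ) = 0.0619·158.6·0.83581/0.15184 = 54.045 rad/s.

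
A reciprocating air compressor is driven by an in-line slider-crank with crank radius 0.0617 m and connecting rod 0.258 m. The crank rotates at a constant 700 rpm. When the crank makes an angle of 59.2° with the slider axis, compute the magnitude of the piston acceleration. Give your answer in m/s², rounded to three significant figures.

132

ω = 2π·700/60 = 73.3 rad/s
x(θ) = r cosθ + √(L² − r² sin²θ); with ω constant, a = ω²·d²x/dθ².
d²x/dθ² = −r cosθ − r²(cos2θ)/√u − r⁴ sin²2θ/(4u^{3/2}),  u = L² − r² sin²θ = 0.0637552 m².
Substituting r = 0.0617 m, L = 0.258 m, θ = 59.2°: d²x/dθ² = -0.024596 m.
a = ω²·d²x/dθ² = (73.3)²·(-0.024596) = -132.17 m/s²;  |a| = 132.17 m/s².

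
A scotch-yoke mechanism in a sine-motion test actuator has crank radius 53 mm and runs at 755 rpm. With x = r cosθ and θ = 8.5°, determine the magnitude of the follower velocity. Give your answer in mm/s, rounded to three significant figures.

ω = 79.06 rad/s (from 755 rpm).
x = r cosθ ⇒ ẋ = −rω sinθ.
|v| = rω|sinθ| = 0.053·79.06·|sin 8.5°| = 0.61937 m/s = 619.37 mm/s.

619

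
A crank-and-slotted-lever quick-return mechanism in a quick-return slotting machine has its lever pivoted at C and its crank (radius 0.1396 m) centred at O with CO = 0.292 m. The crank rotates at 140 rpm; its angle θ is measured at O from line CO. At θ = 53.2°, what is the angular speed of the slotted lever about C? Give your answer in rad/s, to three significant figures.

ω = 14.66 rad/s (from 140 rpm).
Crank pin A relative to C: A = (d + r cosθ, r sinθ); lever angle φ = atan2(r sinθ, d + r cosθ).
Differentiating tanφ: φ̇ = rω(d cosθ + r)/(d² + r² + 2dr cosθ).
d² + r² + 2dr cosθ = |CA|² = 0.153588 m²;  d cosθ + r = +0.31451 m.
|ω_lever| = |0.1396·14.66·+0.31451| / 0.153588 = 4.1911 rad/s.

4.19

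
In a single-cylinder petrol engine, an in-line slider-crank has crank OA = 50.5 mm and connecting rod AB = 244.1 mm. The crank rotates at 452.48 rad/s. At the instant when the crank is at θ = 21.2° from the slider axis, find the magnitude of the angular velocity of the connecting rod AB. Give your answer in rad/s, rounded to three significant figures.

87.5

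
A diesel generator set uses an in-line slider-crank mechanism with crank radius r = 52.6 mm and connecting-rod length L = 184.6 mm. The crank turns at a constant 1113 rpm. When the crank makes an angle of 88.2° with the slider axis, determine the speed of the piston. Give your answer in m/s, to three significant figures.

6.18

ω = 2π·1113/60 = 116.6 rad/s
For an in-line slider-crank, x = r cosθ + √(L² − r² sin²θ), so v = −rω sinθ·[1 + r cosθ/√(L² − r² sin²θ)].
With r = 0.0526 m, L = 0.1846 m, θ = 88.2°: √(L² − r² sin²θ) = 0.17696 m.
v = −0.0526·116.6·0.99951·[1 + 0.0526·0.03141/0.17696] = -6.1849 m/s.
|v| = 6.1849 m/s.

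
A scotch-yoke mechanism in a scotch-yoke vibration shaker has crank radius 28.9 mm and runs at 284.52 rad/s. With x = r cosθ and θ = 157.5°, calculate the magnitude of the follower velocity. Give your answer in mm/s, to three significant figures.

ω = 284.5 rad/s
x = r cosθ ⇒ ẋ = −rω sinθ.
|v| = rω|sinθ| = 0.0289·284.5·|sin 157.5°| = 3.1467 m/s = 3146.7 mm/s.

3150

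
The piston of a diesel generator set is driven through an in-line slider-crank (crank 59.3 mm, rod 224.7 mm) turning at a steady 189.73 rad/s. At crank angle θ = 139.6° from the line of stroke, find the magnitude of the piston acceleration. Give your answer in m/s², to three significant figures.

1520

ω = 189.7 rad/s
x(θ) = r cosθ + √(L² − r² sin²θ); with ω constant, a = ω²·d²x/dθ².
d²x/dθ² = −r cosθ − r²(cos2θ)/√u − r⁴ sin²2θ/(4u^{3/2}),  u = L² − r² sin²θ = 0.049013 m².
Substituting r = 0.0593 m, L = 0.2247 m, θ = 139.6°: d²x/dθ² = +0.042342 m.
a = ω²·d²x/dθ² = (189.7)²·(+0.042342) = +1524.2 m/s²;  |a| = 1524.2 m/s².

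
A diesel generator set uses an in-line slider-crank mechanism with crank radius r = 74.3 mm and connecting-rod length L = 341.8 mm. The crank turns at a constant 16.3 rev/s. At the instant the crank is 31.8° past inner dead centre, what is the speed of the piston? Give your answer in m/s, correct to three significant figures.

ω = 2π·16.3 = 102.4 rad/s
For an in-line slider-crank, x = r cosθ + √(L² − r² sin²θ), so v = −rω sinθ·[1 + r cosθ/√(L² − r² sin²θ)].
With r = 0.0743 m, L = 0.3418 m, θ = 31.8°: √(L² − r² sin²θ) = 0.33955 m.
v = −0.0743·102.4·0.52696·[1 + 0.0743·0.84989/0.33955] = -4.7556 m/s.
|v| = 4.7556 m/s.

4.76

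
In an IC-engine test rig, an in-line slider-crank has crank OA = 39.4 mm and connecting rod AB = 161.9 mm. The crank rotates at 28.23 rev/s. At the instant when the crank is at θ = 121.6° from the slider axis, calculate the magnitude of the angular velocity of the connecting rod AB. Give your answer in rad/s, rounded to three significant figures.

23.1

ω = 177.4 rad/s (converted from 28.23 rev/s).
The rod makes angle φ with the slider axis where L sinφ = r sinθ; differentiating, L cosφ·φ̇ = r ω cosθ.
L cosφ = √(L² − r² sin²θ) = 0.15838 m.
|ω_rod| = r ω |cosθ| / √(L² − r² sin²θ) = 0.0394·177.4·0.52399/0.15838 = 23.12 rad/s.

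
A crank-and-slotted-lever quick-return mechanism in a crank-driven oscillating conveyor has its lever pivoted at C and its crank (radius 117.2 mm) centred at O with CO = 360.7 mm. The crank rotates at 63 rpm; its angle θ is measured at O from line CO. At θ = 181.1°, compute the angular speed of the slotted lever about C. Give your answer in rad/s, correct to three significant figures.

3.17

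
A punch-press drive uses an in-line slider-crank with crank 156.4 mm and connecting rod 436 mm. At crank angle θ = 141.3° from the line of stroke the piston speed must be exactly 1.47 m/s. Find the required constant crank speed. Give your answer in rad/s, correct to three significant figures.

For an in-line slider-crank, |v_piston| = rω|sinθ|·[1 + r cosθ/√(L² − r² sin²θ)].
With r = 0.1564 m, L = 0.436 m, θ = 141.3°: the bracketed kinematic factor |dx/dθ| = 0.069696 m.
ω = v/|dx/dθ| = 1.47/0.069696 = 21.092 rad/s.

21.1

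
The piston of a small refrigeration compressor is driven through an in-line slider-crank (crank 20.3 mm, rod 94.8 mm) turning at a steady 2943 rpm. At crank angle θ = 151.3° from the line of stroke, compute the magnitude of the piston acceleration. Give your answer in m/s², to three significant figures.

ω = 2π·2943/60 = 308.2 rad/s
x(θ) = r cosθ + √(L² − r² sin²θ); with ω constant, a = ω²·d²x/dθ².
d²x/dθ² = −r cosθ − r²(cos2θ)/√u − r⁴ sin²2θ/(4u^{3/2}),  u = L² − r² sin²θ = 0.00889201 m².
Substituting r = 0.0203 m, L = 0.0948 m, θ = 151.3°: d²x/dθ² = +0.015416 m.
a = ω²·d²x/dθ² = (308.2)²·(+0.015416) = +1464.2 m/s²;  |a| = 1464.2 m/s².

1460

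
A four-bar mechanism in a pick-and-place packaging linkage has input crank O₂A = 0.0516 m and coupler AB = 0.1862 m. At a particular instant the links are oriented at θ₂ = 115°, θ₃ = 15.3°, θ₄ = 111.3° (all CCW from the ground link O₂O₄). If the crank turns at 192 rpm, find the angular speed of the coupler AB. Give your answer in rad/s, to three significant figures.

0.362

ω₂ = 20.11 rad/s (from 192 rpm).
Differentiating the loop-closure r₂e^{iθ₂}+r₃e^{iθ₃}=r₁+r₄e^{iθ₄} gives r₂ω₂e^{iθ₂}+r₃ω₃e^{iθ₃}=r₄ω₄e^{iθ₄}.
Eliminating the other unknown: ω₃ = r₂ω₂ sin(θ₄−θ₂) / [r₃ sin(θ₃−θ₄)].
Numerator sine = -0.06453; denominator sine = -0.99452.
Result = 0.0516·20.11·(-0.06453) / (0.1862·(-0.99452)) = +0.36155 rad/s; magnitude 0.36155 rad/s.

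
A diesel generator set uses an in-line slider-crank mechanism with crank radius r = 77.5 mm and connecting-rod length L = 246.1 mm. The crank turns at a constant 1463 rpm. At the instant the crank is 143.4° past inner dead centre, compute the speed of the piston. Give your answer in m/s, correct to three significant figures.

ω = 2π·1463/60 = 153.2 rad/s
For an in-line slider-crank, x = r cosθ + √(L² − r² sin²θ), so v = −rω sinθ·[1 + r cosθ/√(L² − r² sin²θ)].
With r = 0.0775 m, L = 0.2461 m, θ = 143.4°: √(L² − r² sin²θ) = 0.24172 m.
v = −0.0775·153.2·0.59622·[1 + 0.0775·-0.80282/0.24172] = -5.2571 m/s.
|v| = 5.2571 m/s.

5.26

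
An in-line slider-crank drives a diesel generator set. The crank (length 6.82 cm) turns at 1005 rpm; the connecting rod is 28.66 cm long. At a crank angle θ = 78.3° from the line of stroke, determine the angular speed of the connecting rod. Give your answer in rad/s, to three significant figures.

ω = 105.2 rad/s (converted from 1005 rpm).
The rod makes angle φ with the slider axis where L sinφ = r sinθ; differentiating, L cosφ·φ̇ = r ω cosθ.
L cosφ = √(L² − r² sin²θ) = 0.27871 m.
|ω_rod| = r ω |cosθ| / √(L² − r² sin²θ) = 0.0682·105.2·0.20279/0.27871 = 5.2224 rad/s.

5.22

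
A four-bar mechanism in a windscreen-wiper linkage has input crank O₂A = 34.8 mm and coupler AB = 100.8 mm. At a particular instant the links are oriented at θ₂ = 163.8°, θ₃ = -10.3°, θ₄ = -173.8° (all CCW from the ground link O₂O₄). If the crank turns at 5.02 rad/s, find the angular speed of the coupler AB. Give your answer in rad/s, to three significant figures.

ω₂ = 5.02 rad/s
Differentiating the loop-closure r₂e^{iθ₂}+r₃e^{iθ₃}=r₁+r₄e^{iθ₄} gives r₂ω₂e^{iθ₂}+r₃ω₃e^{iθ₃}=r₄ω₄e^{iθ₄}.
Eliminating the other unknown: ω₃ = r₂ω₂ sin(θ₄−θ₂) / [r₃ sin(θ₃−θ₄)].
Numerator sine = +0.38107; denominator sine = +0.28402.
Result = 0.0348·5.02·(+0.38107) / (0.1008·(+0.28402)) = +2.3253 rad/s; magnitude 2.3253 rad/s.

2.33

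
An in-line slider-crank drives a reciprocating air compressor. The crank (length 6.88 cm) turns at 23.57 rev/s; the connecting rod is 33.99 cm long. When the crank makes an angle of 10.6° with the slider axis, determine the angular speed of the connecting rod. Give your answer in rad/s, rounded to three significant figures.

ω = 148.1 rad/s (converted from 23.57 rev/s).
The rod makes angle φ with the slider axis where L sinφ = r sinθ; differentiating, L cosφ·φ̇ = r ω cosθ.
L cosφ = √(L² − r² sin²θ) = 0.33966 m.
|ω_rod| = r ω |cosθ| / √(L² − r² sin²θ) = 0.0688·148.1·0.98294/0.33966 = 29.485 rad/s.

29.5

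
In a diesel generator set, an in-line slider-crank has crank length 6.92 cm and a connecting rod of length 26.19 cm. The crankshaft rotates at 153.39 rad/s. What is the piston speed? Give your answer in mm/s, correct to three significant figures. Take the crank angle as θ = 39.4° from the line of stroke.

ω = 153.4 rad/s
For an in-line slider-crank, x = r cosθ + √(L² − r² sin²θ), so v = −rω sinθ·[1 + r cosθ/√(L² − r² sin²θ)].
With r = 0.0692 m, L = 0.2619 m, θ = 39.4°: √(L² − r² sin²θ) = 0.25819 m.
v = −0.0692·153.4·0.63473·[1 + 0.0692·0.77273/0.25819] = -8.1328 m/s.
|v| = 8.1328 m/s = 8132.8 mm/s.

8130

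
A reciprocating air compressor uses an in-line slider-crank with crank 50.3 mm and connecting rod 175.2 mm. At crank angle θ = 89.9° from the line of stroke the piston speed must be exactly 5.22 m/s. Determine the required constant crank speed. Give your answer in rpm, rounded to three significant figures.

For an in-line slider-crank, |v_piston| = rω|sinθ|·[1 + r cosθ/√(L² − r² sin²θ)].
With r = 0.0503 m, L = 0.1752 m, θ = 89.9°: the bracketed kinematic factor |dx/dθ| = 0.050326 m.
ω = v/|dx/dθ| = 5.22/0.050326 = 103.72 rad/s.
N = 60ω/(2π) = 990.48 rpm.

990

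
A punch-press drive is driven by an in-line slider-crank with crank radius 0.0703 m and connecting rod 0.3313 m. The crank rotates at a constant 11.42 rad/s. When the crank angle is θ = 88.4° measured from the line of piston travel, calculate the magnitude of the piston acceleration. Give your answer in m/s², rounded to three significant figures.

1.73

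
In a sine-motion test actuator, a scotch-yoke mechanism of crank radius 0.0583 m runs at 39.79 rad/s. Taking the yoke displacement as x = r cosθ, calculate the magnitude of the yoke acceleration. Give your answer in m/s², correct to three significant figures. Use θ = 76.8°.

21.1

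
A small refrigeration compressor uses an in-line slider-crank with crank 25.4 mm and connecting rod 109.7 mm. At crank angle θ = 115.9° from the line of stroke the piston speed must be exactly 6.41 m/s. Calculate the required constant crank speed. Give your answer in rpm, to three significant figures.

2990

For an in-line slider-crank, |v_piston| = rω|sinθ|·[1 + r cosθ/√(L² − r² sin²θ)].
With r = 0.0254 m, L = 0.1097 m, θ = 115.9°: the bracketed kinematic factor |dx/dθ| = 0.020486 m.
ω = v/|dx/dθ| = 6.41/0.020486 = 312.9 rad/s.
N = 60ω/(2π) = 2987.9 rpm.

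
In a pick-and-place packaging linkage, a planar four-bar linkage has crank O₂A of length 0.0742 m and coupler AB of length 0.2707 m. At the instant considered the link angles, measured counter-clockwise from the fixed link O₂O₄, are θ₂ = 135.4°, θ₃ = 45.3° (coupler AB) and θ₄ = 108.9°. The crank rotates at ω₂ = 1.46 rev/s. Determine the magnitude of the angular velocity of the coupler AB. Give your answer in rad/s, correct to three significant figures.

1.25

ω₂ = 9.173 rad/s (from 1.46 rev/s).
Differentiating the loop-closure r₂e^{iθ₂}+r₃e^{iθ₃}=r₁+r₄e^{iθ₄} gives r₂ω₂e^{iθ₂}+r₃ω₃e^{iθ₃}=r₄ω₄e^{iθ₄}.
Eliminating the other unknown: ω₃ = r₂ω₂ sin(θ₄−θ₂) / [r₃ sin(θ₃−θ₄)].
Numerator sine = -0.44620; denominator sine = -0.89571.
Result = 0.0742·9.173·(-0.44620) / (0.2707·(-0.89571)) = +1.2526 rad/s; magnitude 1.2526 rad/s.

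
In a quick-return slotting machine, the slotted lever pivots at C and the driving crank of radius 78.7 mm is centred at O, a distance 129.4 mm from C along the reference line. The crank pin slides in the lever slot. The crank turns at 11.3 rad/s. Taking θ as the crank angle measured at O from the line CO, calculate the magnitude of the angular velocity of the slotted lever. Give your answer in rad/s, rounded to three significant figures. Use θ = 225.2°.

1.29

ω = 11.3 rad/s
Crank pin A relative to C: A = (d + r cosθ, r sinθ); lever angle φ = atan2(r sinθ, d + r cosθ).
Differentiating tanφ: φ̇ = rω(d cosθ + r)/(d² + r² + 2dr cosθ).
d² + r² + 2dr cosθ = |CA|² = 0.00858637 m²;  d cosθ + r = -0.01248 m.
|ω_lever| = |0.0787·11.3·-0.01248| / 0.00858637 = 1.2925 rad/s.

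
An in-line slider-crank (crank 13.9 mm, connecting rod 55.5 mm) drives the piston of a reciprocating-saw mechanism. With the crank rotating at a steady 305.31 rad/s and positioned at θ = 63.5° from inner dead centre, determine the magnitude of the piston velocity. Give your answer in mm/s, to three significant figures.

ω = 305.3 rad/s
For an in-line slider-crank, x = r cosθ + √(L² − r² sin²θ), so v = −rω sinθ·[1 + r cosθ/√(L² − r² sin²θ)].
With r = 0.0139 m, L = 0.0555 m, θ = 63.5°: √(L² − r² sin²θ) = 0.054088 m.
v = −0.0139·305.3·0.89493·[1 + 0.0139·0.44620/0.054088] = -4.2334 m/s.
|v| = 4.2334 m/s = 4233.4 mm/s.

4230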